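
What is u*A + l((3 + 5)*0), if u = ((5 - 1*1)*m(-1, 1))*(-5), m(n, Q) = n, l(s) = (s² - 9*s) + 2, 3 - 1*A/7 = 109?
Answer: -14838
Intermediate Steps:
A = -742 (A = 21 - 7*109 = 21 - 763 = -742)
l(s) = 2 + s² - 9*s
u = 20 (u = ((5 - 1*1)*(-1))*(-5) = ((5 - 1)*(-1))*(-5) = (4*(-1))*(-5) = -4*(-5) = 20)
u*A + l((3 + 5)*0) = 20*(-742) + (2 + ((3 + 5)*0)² - 9*(3 + 5)*0) = -14840 + (2 + (8*0)² - 72*0) = -14840 + (2 + 0² - 9*0) = -14840 + (2 + 0 + 0) = -14840 + 2 = -14838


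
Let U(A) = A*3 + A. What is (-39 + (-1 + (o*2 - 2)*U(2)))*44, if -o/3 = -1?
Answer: -352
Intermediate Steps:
o = 3 (o = -3*(-1) = 3)
U(A) = 4*A (U(A) = 3*A + A = 4*A)
(-39 + (-1 + (o*2 - 2)*U(2)))*44 = (-39 + (-1 + (3*2 - 2)*(4*2)))*44 = (-39 + (-1 + (6 - 2)*8))*44 = (-39 + (-1 + 4*8))*44 = (-39 + (-1 + 32))*44 = (-39 + 31)*44 = -8*44 = -352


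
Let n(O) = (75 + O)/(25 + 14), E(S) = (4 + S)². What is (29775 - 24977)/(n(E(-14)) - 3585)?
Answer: -93561/69820 ≈ -1.3400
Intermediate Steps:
n(O) = 25/13 + O/39 (n(O) = (75 + O)/39 = (75 + O)*(1/39) = 25/13 + O/39)
(29775 - 24977)/(n(E(-14)) - 3585) = (29775 - 24977)/((25/13 + (4 - 14)²/39) - 3585) = 4798/((25/13 + (1/39)*(-10)²) - 3585) = 4798/((25/13 + (1/39)*100) - 3585) = 4798/((25/13 + 100/39) - 3585) = 4798/(175/39 - 3585) = 4798/(-139640/39) = 4798*(-39/139640) = -93561/69820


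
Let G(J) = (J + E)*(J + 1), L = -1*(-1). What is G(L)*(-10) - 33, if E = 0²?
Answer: -53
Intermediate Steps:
E = 0
L = 1
G(J) = J*(1 + J) (G(J) = (J + 0)*(J + 1) = J*(1 + J))
G(L)*(-10) - 33 = (1*(1 + 1))*(-10) - 33 = (1*2)*(-10) - 33 = 2*(-10) - 33 = -20 - 33 = -53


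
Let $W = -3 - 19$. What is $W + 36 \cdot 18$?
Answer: $626$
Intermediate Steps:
$W = -22$ ($W = -3 - 19 = -22$)
$W + 36 \cdot 18 = -22 + 36 \cdot 18 = -22 + 648 = 626$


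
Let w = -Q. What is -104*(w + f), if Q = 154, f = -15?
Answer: 17576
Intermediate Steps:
w = -154 (w = -1*154 = -154)
-104*(w + f) = -104*(-154 - 15) = -104*(-169) = 17576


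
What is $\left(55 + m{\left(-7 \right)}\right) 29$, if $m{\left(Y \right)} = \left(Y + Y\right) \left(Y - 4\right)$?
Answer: $6061$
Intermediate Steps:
$m{\left(Y \right)} = 2 Y \left(-4 + Y\right)$
$\left(55 + m{\left(-7 \right)}\right) 29 = \left(55 + 2 \left(-7\right) \left(-4 - 7\right)\right) 29 = \left(55 + 2 \left(-7\right) \left(-11\right)\right) 29 = \left(55 + 154\right) 29 = 209 \cdot 29 = 6061$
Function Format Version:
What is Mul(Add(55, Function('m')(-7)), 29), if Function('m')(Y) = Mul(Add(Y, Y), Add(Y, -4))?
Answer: 6061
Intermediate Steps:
Function('m')(Y) = Mul(2, Y, Add(-4, Y)) (Function('m')(Y) = Mul(Mul(2, Y), Add(-4, Y)) = Mul(2, Y, Add(-4, Y)))
Mul(Add(55, Function('m')(-7)), 29) = Mul(Add(55, Mul(2, -7, Add(-4, -7))), 29) = Mul(Add(55, Mul(2, -7, -11)), 29) = Mul(Add(55, 154), 29) = Mul(209, 29) = 6061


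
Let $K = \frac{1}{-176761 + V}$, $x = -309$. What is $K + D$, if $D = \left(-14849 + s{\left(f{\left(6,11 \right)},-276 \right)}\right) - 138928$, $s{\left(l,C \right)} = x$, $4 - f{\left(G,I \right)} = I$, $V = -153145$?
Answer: $- \frac{50833895917}{329906} \approx -1.5409 \cdot 10^{5}$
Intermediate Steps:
$f{\left(G,I \right)} = 4 - I$
$s{\left(l,C \right)} = -309$
$K = - \frac{1}{329906}$ ($K = \frac{1}{-176761 - 153145} = \frac{1}{-329906} = - \frac{1}{329906} \approx -3.0312 \cdot 10^{-6}$)
$D = -154086$ ($D = \left(-14849 - 309\right) - 138928 = -15158 - 138928 = -154086$)
$K + D = - \frac{1}{329906} - 154086 = - \frac{50833895917}{329906}$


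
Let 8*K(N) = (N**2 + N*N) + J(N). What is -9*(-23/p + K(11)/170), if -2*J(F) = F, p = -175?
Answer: -261603/95200 ≈ -2.7479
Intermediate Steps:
J(F) = -F/2
K(N) = -N/16 + N**2/4 (K(N) = ((N**2 + N*N) - N/2)/8 = ((N**2 + N**2) - N/2)/8 = (2*N**2 - N/2)/8 = -N/16 + N**2/4)
-9*(-23/p + K(11)/170) = -9*(-23/(-175) + ((1/16)*11*(-1 + 4*11))/170) = -9*(-23*(-1/175) + ((1/16)*11*(-1 + 44))*(1/170)) = -9*(23/175 + ((1/16)*11*43)*(1/170)) = -9*(23/175 + (473/16)*(1/170)) = -9*(23/175 + 473/2720) = -9*29067/95200 = -261603/95200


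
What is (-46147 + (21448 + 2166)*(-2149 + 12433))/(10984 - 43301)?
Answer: -242800229/32317 ≈ -7513.1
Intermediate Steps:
(-46147 + (21448 + 2166)*(-2149 + 12433))/(10984 - 43301) = (-46147 + 23614*10284)/(-32317) = (-46147 + 242846376)*(-1/32317) = 242800229*(-1/32317) = -242800229/32317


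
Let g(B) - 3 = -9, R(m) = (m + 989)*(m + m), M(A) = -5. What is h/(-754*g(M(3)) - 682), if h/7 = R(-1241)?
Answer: 128772/113 ≈ 1139.6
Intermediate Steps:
R(m) = 2*m*(989 + m) (R(m) = (989 + m)*(2*m) = 2*m*(989 + m))
g(B) = -6 (g(B) = 3 - 9 = -6)
h = 4378248 (h = 7*(2*(-1241)*(989 - 1241)) = 7*(2*(-1241)*(-252)) = 7*625464 = 4378248)
h/(-754*g(M(3)) - 682) = 4378248/(-754*(-6) - 682) = 4378248/(4524 - 682) = 4378248/3842 = 4378248*(1/3842) = 128772/113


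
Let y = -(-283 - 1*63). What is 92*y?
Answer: 31832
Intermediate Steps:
y = 346 (y = -(-283 - 63) = -1*(-346) = 346)
92*y = 92*346 = 31832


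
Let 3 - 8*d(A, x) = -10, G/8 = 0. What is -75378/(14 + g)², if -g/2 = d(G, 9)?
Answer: -1206048/1849 ≈ -652.27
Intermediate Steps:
G = 0 (G = 8*0 = 0)
d(A, x) = 13/8 (d(A, x) = 3/8 - ⅛*(-10) = 3/8 + 5/4 = 13/8)
g = -13/4 (g = -2*13/8 = -13/4 ≈ -3.2500)
-75378/(14 + g)² = -75378/(14 - 13/4)² = -75378/((43/4)²) = -75378/1849/16 = -75378*16/1849 = -1206048/1849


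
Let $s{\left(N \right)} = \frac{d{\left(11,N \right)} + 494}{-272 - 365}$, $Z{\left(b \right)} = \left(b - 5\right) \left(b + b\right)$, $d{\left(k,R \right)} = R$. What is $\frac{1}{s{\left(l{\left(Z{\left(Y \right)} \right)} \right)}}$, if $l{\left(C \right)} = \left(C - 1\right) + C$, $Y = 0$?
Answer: $- \frac{637}{493} \approx -1.2921$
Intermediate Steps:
$Z{\left(b \right)} = 2 b \left(-5 + b\right)$ ($Z{\left(b \right)} = \left(-5 + b\right) 2 b = 2 b \left(-5 + b\right)$)
$l{\left(C \right)} = -1 + 2 C$ ($l{\left(C \right)} = \left(-1 + C\right) + C = -1 + 2 C$)
$s{\left(N \right)} = - \frac{38}{49} - \frac{N}{637}$ ($s{\left(N \right)} = \frac{N + 494}{-272 - 365} = \frac{494 + N}{-637} = \left(494 + N\right) \left(- \frac{1}{637}\right) = - \frac{38}{49} - \frac{N}{637}$)
$\frac{1}{s{\left(l{\left(Z{\left(Y \right)} \right)} \right)}} = \frac{1}{- \frac{38}{49} - \frac{-1 + 2 \cdot 2 \cdot 0 \left(-5 + 0\right)}{637}} = \frac{1}{- \frac{38}{49} - \frac{-1 + 2 \cdot 2 \cdot 0 \left(-5\right)}{637}} = \frac{1}{- \frac{38}{49} - \frac{-1 + 2 \cdot 0}{637}} = \frac{1}{- \frac{38}{49} - \frac{-1 + 0}{637}} = \frac{1}{- \frac{38}{49} - - \frac{1}{637}} = \frac{1}{- \frac{38}{49} + \frac{1}{637}} = \frac{1}{- \frac{493}{637}} = - \frac{637}{493}$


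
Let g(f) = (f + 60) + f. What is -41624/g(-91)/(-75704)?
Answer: -5203/1154486 ≈ -0.0045068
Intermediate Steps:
g(f) = 60 + 2*f (g(f) = (60 + f) + f = 60 + 2*f)
-41624/g(-91)/(-75704) = -41624/(60 + 2*(-91))/(-75704) = -41624/(60 - 182)*(-1/75704) = -41624/(-122)*(-1/75704) = -41624*(-1/122)*(-1/75704) = (20812/61)*(-1/75704) = -5203/1154486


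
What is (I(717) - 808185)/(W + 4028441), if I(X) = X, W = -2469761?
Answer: -67289/129890 ≈ -0.51805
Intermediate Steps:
(I(717) - 808185)/(W + 4028441) = (717 - 808185)/(-2469761 + 4028441) = -807468/1558680 = -807468*1/1558680 = -67289/129890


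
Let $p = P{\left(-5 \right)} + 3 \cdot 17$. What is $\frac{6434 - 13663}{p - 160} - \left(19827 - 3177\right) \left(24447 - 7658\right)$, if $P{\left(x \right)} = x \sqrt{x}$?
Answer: $\frac{- 1397684250 \sqrt{5} + 30469509421 i}{- 109 i + 5 \sqrt{5}} \approx -2.7954 \cdot 10^{8} - 6.7344 i$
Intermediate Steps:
$P{\left(x \right)} = x^{\frac{3}{2}}$
$p = 51 - 5 i \sqrt{5}$ ($p = \left(-5\right)^{\frac{3}{2}} + 3 \cdot 17 = - 5 i \sqrt{5} + 51 = 51 - 5 i \sqrt{5} \approx 51.0 - 11.18 i$)
$\frac{6434 - 13663}{p - 160} - \left(19827 - 3177\right) \left(24447 - 7658\right) = \frac{6434 - 13663}{\left(51 - 5 i \sqrt{5}\right) - 160} - \left(19827 - 3177\right) \left(24447 - 7658\right) = - \frac{7229}{-109 - 5 i \sqrt{5}} - 16650 \cdot 16789 = - \frac{7229}{-109 - 5 i \sqrt{5}} - 279536850 = -279536850 - \frac{7229}{-109 - 5 i \sqrt{5}}$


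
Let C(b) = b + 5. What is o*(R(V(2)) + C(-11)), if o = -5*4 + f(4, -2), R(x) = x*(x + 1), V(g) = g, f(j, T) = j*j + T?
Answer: 0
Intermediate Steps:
f(j, T) = T + j² (f(j, T) = j² + T = T + j²)
C(b) = 5 + b
R(x) = x*(1 + x)
o = -6 (o = -5*4 + (-2 + 4²) = -20 + (-2 + 16) = -20 + 14 = -6)
o*(R(V(2)) + C(-11)) = -6*(2*(1 + 2) + (5 - 11)) = -6*(2*3 - 6) = -6*(6 - 6) = -6*0 = 0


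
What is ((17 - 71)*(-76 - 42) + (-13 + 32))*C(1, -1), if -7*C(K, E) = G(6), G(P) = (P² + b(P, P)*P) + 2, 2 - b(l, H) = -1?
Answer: -51128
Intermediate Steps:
b(l, H) = 3 (b(l, H) = 2 - 1*(-1) = 2 + 1 = 3)
G(P) = 2 + P² + 3*P (G(P) = (P² + 3*P) + 2 = 2 + P² + 3*P)
C(K, E) = -8 (C(K, E) = -(2 + 6² + 3*6)/7 = -(2 + 36 + 18)/7 = -⅐*56 = -8)
((17 - 71)*(-76 - 42) + (-13 + 32))*C(1, -1) = ((17 - 71)*(-76 - 42) + (-13 + 32))*(-8) = (-54*(-118) + 19)*(-8) = (6372 + 19)*(-8) = 6391*(-8) = -51128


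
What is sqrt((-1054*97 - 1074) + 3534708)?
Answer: 2*sqrt(857849) ≈ 1852.4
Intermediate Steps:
sqrt((-1054*97 - 1074) + 3534708) = sqrt((-102238 - 1074) + 3534708) = sqrt(-103312 + 3534708) = sqrt(3431396) = 2*sqrt(857849)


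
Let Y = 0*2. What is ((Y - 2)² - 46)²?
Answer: 1764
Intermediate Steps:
Y = 0
((Y - 2)² - 46)² = ((0 - 2)² - 46)² = ((-2)² - 46)² = (4 - 46)² = (-42)² = 1764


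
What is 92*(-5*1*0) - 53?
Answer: -53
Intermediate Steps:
92*(-5*1*0) - 53 = 92*(-5*0) - 53 = 92*0 - 53 = 0 - 53 = -53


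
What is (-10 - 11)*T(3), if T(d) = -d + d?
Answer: 0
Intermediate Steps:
T(d) = 0
(-10 - 11)*T(3) = (-10 - 11)*0 = -21*0 = 0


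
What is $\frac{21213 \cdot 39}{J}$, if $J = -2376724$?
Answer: $- \frac{827307}{2376724} \approx -0.34809$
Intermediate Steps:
$\frac{21213 \cdot 39}{J} = \frac{21213 \cdot 39}{-2376724} = 827307 \left(- \frac{1}{2376724}\right) = - \frac{827307}{2376724}$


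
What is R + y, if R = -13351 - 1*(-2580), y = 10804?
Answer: 33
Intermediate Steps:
R = -10771 (R = -13351 + 2580 = -10771)
R + y = -10771 + 10804 = 33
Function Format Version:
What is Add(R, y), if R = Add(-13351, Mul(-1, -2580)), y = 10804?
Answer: 33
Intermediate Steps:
R = -10771 (R = Add(-13351, 2580) = -10771)
Add(R, y) = Add(-10771, 10804) = 33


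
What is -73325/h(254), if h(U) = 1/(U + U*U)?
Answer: -4749260250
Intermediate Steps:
h(U) = 1/(U + U**2)
-73325/h(254) = -73325/(1/(254*(1 + 254))) = -73325/((1/254)/255) = -73325/((1/254)*(1/255)) = -73325/1/64770 = -73325*64770 = -4749260250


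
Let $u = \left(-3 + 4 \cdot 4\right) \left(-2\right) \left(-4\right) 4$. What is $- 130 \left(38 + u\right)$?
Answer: $-59020$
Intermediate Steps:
$u = 416$ ($u = \left(-3 + 16\right) \left(-2\right) \left(-4\right) 4 = 13 \left(-2\right) \left(-4\right) 4 = \left(-26\right) \left(-4\right) 4 = 104 \cdot 4 = 416$)
$- 130 \left(38 + u\right) = - 130 \left(38 + 416\right) = \left(-130\right) 454 = -59020$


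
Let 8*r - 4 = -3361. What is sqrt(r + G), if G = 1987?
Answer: sqrt(25078)/4 ≈ 39.590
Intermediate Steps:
r = -3357/8 (r = 1/2 + (1/8)*(-3361) = 1/2 - 3361/8 = -3357/8 ≈ -419.63)
sqrt(r + G) = sqrt(-3357/8 + 1987) = sqrt(12539/8) = sqrt(25078)/4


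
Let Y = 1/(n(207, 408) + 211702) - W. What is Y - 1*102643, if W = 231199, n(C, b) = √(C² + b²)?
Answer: -14961973012438720/44817527491 - 3*√23257/44817527491 ≈ -3.3384e+5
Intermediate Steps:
Y = -231199 + 1/(211702 + 3*√23257) (Y = 1/(√(207² + 408²) + 211702) - 1*231199 = 1/(√(42849 + 166464) + 211702) - 231199 = 1/(√209313 + 211702) - 231199 = 1/(3*√23257 + 211702) - 231199 = 1/(211702 + 3*√23257) - 231199 = -231199 + 1/(211702 + 3*√23257) ≈ -2.3120e+5)
Y - 1*102643 = (-10361767538180007/44817527491 - 3*√23257/44817527491) - 1*102643 = (-10361767538180007/44817527491 - 3*√23257/44817527491) - 102643 = -14961973012438720/44817527491 - 3*√23257/44817527491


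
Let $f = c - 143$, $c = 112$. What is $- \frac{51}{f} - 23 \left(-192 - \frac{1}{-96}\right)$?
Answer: $\frac{13146199}{2976} \approx 4417.4$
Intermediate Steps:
$f = -31$ ($f = 112 - 143 = -31$)
$- \frac{51}{f} - 23 \left(-192 - \frac{1}{-96}\right) = - \frac{51}{-31} - 23 \left(-192 - \frac{1}{-96}\right) = \left(-51\right) \left(- \frac{1}{31}\right) - 23 \left(-192 - - \frac{1}{96}\right) = \frac{51}{31} - 23 \left(-192 + \frac{1}{96}\right) = \frac{51}{31} - - \frac{423913}{96} = \frac{51}{31} + \frac{423913}{96} = \frac{13146199}{2976}$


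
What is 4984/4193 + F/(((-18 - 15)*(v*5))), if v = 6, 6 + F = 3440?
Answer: -676043/296505 ≈ -2.2800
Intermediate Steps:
F = 3434 (F = -6 + 3440 = 3434)
4984/4193 + F/(((-18 - 15)*(v*5))) = 4984/4193 + 3434/(((-18 - 15)*(6*5))) = 4984*(1/4193) + 3434/((-33*30)) = 712/599 + 3434/(-990) = 712/599 + 3434*(-1/990) = 712/599 - 1717/495 = -676043/296505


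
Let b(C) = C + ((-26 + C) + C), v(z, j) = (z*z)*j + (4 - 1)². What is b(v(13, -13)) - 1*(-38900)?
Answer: 32310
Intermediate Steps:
v(z, j) = 9 + j*z² (v(z, j) = z²*j + 3² = j*z² + 9 = 9 + j*z²)
b(C) = -26 + 3*C (b(C) = C + (-26 + 2*C) = -26 + 3*C)
b(v(13, -13)) - 1*(-38900) = (-26 + 3*(9 - 13*13²)) - 1*(-38900) = (-26 + 3*(9 - 13*169)) + 38900 = (-26 + 3*(9 - 2197)) + 38900 = (-26 + 3*(-2188)) + 38900 = (-26 - 6564) + 38900 = -6590 + 38900 = 32310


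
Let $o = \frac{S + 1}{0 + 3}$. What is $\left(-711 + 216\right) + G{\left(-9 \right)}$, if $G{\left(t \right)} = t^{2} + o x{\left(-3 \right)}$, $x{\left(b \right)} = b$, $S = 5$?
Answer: $-420$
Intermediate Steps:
$o = 2$ ($o = \frac{5 + 1}{0 + 3} = \frac{6}{3} = 6 \cdot \frac{1}{3} = 2$)
$G{\left(t \right)} = -6 + t^{2}$ ($G{\left(t \right)} = t^{2} + 2 \left(-3\right) = t^{2} - 6 = -6 + t^{2}$)
$\left(-711 + 216\right) + G{\left(-9 \right)} = \left(-711 + 216\right) - \left(6 - \left(-9\right)^{2}\right) = -495 + \left(-6 + 81\right) = -495 + 75 = -420$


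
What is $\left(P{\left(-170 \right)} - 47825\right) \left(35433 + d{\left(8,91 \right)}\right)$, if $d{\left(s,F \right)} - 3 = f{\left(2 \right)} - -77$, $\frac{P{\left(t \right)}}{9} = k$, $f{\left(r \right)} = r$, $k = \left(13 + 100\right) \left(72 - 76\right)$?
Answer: $-1842979895$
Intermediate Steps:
$k = -452$ ($k = 113 \left(-4\right) = -452$)
$P{\left(t \right)} = -4068$ ($P{\left(t \right)} = 9 \left(-452\right) = -4068$)
$d{\left(s,F \right)} = 82$ ($d{\left(s,F \right)} = 3 + \left(2 - -77\right) = 3 + \left(2 + 77\right) = 3 + 79 = 82$)
$\left(P{\left(-170 \right)} - 47825\right) \left(35433 + d{\left(8,91 \right)}\right) = \left(-4068 - 47825\right) \left(35433 + 82\right) = \left(-51893\right) 35515 = -1842979895$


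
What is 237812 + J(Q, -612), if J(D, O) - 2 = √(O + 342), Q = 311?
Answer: 237814 + 3*I*√30 ≈ 2.3781e+5 + 16.432*I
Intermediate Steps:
J(D, O) = 2 + √(342 + O) (J(D, O) = 2 + √(O + 342) = 2 + √(342 + O))
237812 + J(Q, -612) = 237812 + (2 + √(342 - 612)) = 237812 + (2 + √(-270)) = 237812 + (2 + 3*I*√30) = 237814 + 3*I*√30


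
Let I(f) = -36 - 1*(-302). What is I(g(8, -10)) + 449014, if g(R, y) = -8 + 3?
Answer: 449280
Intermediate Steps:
g(R, y) = -5
I(f) = 266 (I(f) = -36 + 302 = 266)
I(g(8, -10)) + 449014 = 266 + 449014 = 449280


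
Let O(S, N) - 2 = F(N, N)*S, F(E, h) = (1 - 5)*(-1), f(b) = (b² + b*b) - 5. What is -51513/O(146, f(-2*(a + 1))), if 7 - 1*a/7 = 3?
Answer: -51513/586 ≈ -87.906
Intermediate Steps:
a = 28 (a = 49 - 7*3 = 49 - 21 = 28)
f(b) = -5 + 2*b² (f(b) = (b² + b²) - 5 = 2*b² - 5 = -5 + 2*b²)
F(E, h) = 4 (F(E, h) = -4*(-1) = 4)
O(S, N) = 2 + 4*S
-51513/O(146, f(-2*(a + 1))) = -51513/(2 + 4*146) = -51513/(2 + 584) = -51513/586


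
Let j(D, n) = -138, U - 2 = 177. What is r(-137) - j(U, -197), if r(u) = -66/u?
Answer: 18972/137 ≈ 138.48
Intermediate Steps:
U = 179 (U = 2 + 177 = 179)
r(-137) - j(U, -197) = -66/(-137) - 1*(-138) = -66*(-1/137) + 138 = 66/137 + 138 = 18972/137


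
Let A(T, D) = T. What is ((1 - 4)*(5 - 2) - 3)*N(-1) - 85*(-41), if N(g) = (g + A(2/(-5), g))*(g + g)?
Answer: 17257/5 ≈ 3451.4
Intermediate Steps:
N(g) = 2*g*(-2/5 + g) (N(g) = (g + 2/(-5))*(g + g) = (g + 2*(-1/5))*(2*g) = (g - 2/5)*(2*g) = (-2/5 + g)*(2*g) = 2*g*(-2/5 + g))
((1 - 4)*(5 - 2) - 3)*N(-1) - 85*(-41) = ((1 - 4)*(5 - 2) - 3)*((2/5)*(-1)*(-2 + 5*(-1))) - 85*(-41) = (-3*3 - 3)*((2/5)*(-1)*(-2 - 5)) + 3485 = (-9 - 3)*((2/5)*(-1)*(-7)) + 3485 = -12*14/5 + 3485 = -168/5 + 3485 = 17257/5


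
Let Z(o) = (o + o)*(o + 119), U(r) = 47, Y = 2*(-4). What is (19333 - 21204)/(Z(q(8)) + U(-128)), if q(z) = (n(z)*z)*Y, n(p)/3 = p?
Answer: -1871/4353071 ≈ -0.00042981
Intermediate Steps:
n(p) = 3*p
Y = -8
q(z) = -24*z² (q(z) = ((3*z)*z)*(-8) = (3*z²)*(-8) = -24*z²)
Z(o) = 2*o*(119 + o) (Z(o) = (2*o)*(119 + o) = 2*o*(119 + o))
(19333 - 21204)/(Z(q(8)) + U(-128)) = (19333 - 21204)/(2*(-24*8²)*(119 - 24*8²) + 47) = -1871/(2*(-24*64)*(119 - 24*64) + 47) = -1871/(2*(-1536)*(119 - 1536) + 47) = -1871/(2*(-1536)*(-1417) + 47) = -1871/(4353024 + 47) = -1871/4353071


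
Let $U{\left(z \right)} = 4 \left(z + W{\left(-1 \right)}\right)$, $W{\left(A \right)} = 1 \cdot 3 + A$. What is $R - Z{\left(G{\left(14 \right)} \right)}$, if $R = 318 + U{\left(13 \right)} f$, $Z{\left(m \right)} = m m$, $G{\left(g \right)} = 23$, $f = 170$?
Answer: $9989$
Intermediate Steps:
$W{\left(A \right)} = 3 + A$
$U{\left(z \right)} = 8 + 4 z$ ($U{\left(z \right)} = 4 \left(z + \left(3 - 1\right)\right) = 4 \left(z + 2\right) = 4 \left(2 + z\right) = 8 + 4 z$)
$Z{\left(m \right)} = m^{2}$
$R = 10518$ ($R = 318 + \left(8 + 4 \cdot 13\right) 170 = 318 + \left(8 + 52\right) 170 = 318 + 60 \cdot 170 = 318 + 10200 = 10518$)
$R - Z{\left(G{\left(14 \right)} \right)} = 10518 - 23^{2} = 10518 - 529 = 9989$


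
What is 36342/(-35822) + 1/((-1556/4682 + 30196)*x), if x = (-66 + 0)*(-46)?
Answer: -3899659081093397/3843860797560168 ≈ -1.0145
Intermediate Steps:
x = 3036 (x = -66*(-46) = 3036)
36342/(-35822) + 1/((-1556/4682 + 30196)*x) = 36342/(-35822) + 1/((-1556/4682 + 30196)*3036) = 36342*(-1/35822) + (1/3036)/(-1556*1/4682 + 30196) = -18171/17911 + (1/3036)/(-778/2341 + 30196) = -18171/17911 + (1/3036)/(70688058/2341) = -18171/17911 + (2341/70688058)*(1/3036) = -18171/17911 + 2341/214608944088 = -3899659081093397/3843860797560168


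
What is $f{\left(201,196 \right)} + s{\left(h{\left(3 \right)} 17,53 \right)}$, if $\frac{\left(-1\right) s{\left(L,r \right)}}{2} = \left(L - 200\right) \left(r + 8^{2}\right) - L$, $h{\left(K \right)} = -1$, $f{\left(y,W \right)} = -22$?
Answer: $50722$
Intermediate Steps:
$s{\left(L,r \right)} = 2 L - 2 \left(-200 + L\right) \left(64 + r\right)$ ($s{\left(L,r \right)} = - 2 \left(\left(L - 200\right) \left(r + 8^{2}\right) - L\right) = - 2 \left(\left(-200 + L\right) \left(r + 64\right) - L\right) = - 2 \left(\left(-200 + L\right) \left(64 + r\right) - L\right) = - 2 \left(- L + \left(-200 + L\right) \left(64 + r\right)\right) = 2 L - 2 \left(-200 + L\right) \left(64 + r\right)$)
$f{\left(201,196 \right)} + s{\left(h{\left(3 \right)} 17,53 \right)} = -22 + \left(25600 - 126 \left(\left(-1\right) 17\right) + 400 \cdot 53 - 2 \left(\left(-1\right) 17\right) 53\right) = -22 + \left(25600 - -2142 + 21200 - \left(-34\right) 53\right) = -22 + \left(25600 + 2142 + 21200 + 1802\right) = -22 + 50744 = 50722$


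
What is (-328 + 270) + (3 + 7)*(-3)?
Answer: -88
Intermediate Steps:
(-328 + 270) + (3 + 7)*(-3) = -58 + 10*(-3) = -58 - 30 = -88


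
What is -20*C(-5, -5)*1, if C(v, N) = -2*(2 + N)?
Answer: -120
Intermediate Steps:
C(v, N) = -4 - 2*N
-20*C(-5, -5)*1 = -20*(-4 - 2*(-5))*1 = -20*(-4 + 10)*1 = -20*6*1 = -120*1 = -120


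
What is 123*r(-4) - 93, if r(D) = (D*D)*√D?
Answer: -93 + 3936*I ≈ -93.0 + 3936.0*I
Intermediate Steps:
r(D) = D^(5/2) (r(D) = D²*√D = D^(5/2))
123*r(-4) - 93 = 123*(-4)^(5/2) - 93 = 123*(32*I) - 93 = 3936*I - 93 = -93 + 3936*I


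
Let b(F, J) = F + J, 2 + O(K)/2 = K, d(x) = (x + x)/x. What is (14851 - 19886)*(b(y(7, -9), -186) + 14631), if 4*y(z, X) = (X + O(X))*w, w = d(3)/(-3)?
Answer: -436539535/6 ≈ -7.2757e+7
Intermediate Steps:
d(x) = 2 (d(x) = (2*x)/x = 2)
O(K) = -4 + 2*K
w = -⅔ (w = 2/(-3) = 2*(-⅓) = -⅔ ≈ -0.66667)
y(z, X) = ⅔ - X/2 (y(z, X) = ((X + (-4 + 2*X))*(-⅔))/4 = ((-4 + 3*X)*(-⅔))/4 = (8/3 - 2*X)/4 = ⅔ - X/2)
(14851 - 19886)*(b(y(7, -9), -186) + 14631) = (14851 - 19886)*(((⅔ - ½*(-9)) - 186) + 14631) = -5035*(((⅔ + 9/2) - 186) + 14631) = -5035*((31/6 - 186) + 14631) = -5035*(-1085/6 + 14631) = -5035*86701/6 = -436539535/6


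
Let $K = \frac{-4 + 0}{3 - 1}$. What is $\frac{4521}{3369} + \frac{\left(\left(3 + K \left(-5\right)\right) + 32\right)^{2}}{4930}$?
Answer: $\frac{1940717}{1107278} \approx 1.7527$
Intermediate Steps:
$K = -2$ ($K = - \frac{4}{2} = \left(-4\right) \frac{1}{2} = -2$)
$\frac{4521}{3369} + \frac{\left(\left(3 + K \left(-5\right)\right) + 32\right)^{2}}{4930} = \frac{4521}{3369} + \frac{\left(\left(3 - -10\right) + 32\right)^{2}}{4930} = 4521 \cdot \frac{1}{3369} + \left(\left(3 + 10\right) + 32\right)^{2} \cdot \frac{1}{4930} = \frac{1507}{1123} + \left(13 + 32\right)^{2} \cdot \frac{1}{4930} = \frac{1507}{1123} + 45^{2} \cdot \frac{1}{4930} = \frac{1507}{1123} + 2025 \cdot \frac{1}{4930} = \frac{1507}{1123} + \frac{405}{986} = \frac{1940717}{1107278}$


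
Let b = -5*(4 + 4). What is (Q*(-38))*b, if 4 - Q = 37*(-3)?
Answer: 174800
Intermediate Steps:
Q = 115 (Q = 4 - 37*(-3) = 4 - 1*(-111) = 4 + 111 = 115)
b = -40 (b = -5*8 = -40)
(Q*(-38))*b = (115*(-38))*(-40) = -4370*(-40) = 174800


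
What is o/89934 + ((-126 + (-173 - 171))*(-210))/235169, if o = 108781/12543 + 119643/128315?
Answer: 649542741388010578/1547248791517042185 ≈ 0.41981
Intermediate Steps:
o = 15458916164/1609455045 (o = 108781*(1/12543) + 119643*(1/128315) = 108781/12543 + 119643/128315 = 15458916164/1609455045 ≈ 9.6051)
o/89934 + ((-126 + (-173 - 171))*(-210))/235169 = (15458916164/1609455045)/89934 + ((-126 + (-173 - 171))*(-210))/235169 = (15458916164/1609455045)*(1/89934) + ((-126 - 344)*(-210))*(1/235169) = 7729458082/72372365008515 - 470*(-210)*(1/235169) = 7729458082/72372365008515 + 98700*(1/235169) = 7729458082/72372365008515 + 98700/235169 = 649542741388010578/1547248791517042185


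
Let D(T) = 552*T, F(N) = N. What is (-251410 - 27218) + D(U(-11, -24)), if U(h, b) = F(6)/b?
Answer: -278766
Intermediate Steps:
U(h, b) = 6/b
(-251410 - 27218) + D(U(-11, -24)) = (-251410 - 27218) + 552*(6/(-24)) = -278628 + 552*(6*(-1/24)) = -278628 + 552*(-¼) = -278628 - 138 = -278766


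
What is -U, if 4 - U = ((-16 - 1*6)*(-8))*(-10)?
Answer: -1764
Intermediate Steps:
U = 1764 (U = 4 - (-16 - 1*6)*(-8)*(-10) = 4 - (-16 - 6)*(-8)*(-10) = 4 - (-22*(-8))*(-10) = 4 - 176*(-10) = 4 - 1*(-1760) = 4 + 1760 = 1764)
-U = -1*1764 = -1764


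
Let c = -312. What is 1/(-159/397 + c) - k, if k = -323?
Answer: 40059032/124023 ≈ 323.00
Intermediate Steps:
1/(-159/397 + c) - k = 1/(-159/397 - 312) - 1*(-323) = 1/(-159*1/397 - 312) + 323 = 1/(-159/397 - 312) + 323 = 1/(-124023/397) + 323 = -397/124023 + 323 = 40059032/124023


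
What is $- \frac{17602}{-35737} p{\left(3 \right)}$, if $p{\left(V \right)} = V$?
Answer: $\frac{4062}{2749} \approx 1.4776$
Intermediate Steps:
$- \frac{17602}{-35737} p{\left(3 \right)} = - \frac{17602}{-35737} \cdot 3 = \left(-17602\right) \left(- \frac{1}{35737}\right) 3 = \frac{1354}{2749} \cdot 3 = \frac{4062}{2749}$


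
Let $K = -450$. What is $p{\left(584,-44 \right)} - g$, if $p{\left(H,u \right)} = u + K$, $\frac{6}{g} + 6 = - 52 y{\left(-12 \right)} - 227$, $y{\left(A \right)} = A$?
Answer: $- \frac{193160}{391} \approx -494.02$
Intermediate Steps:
$g = \frac{6}{391}$ ($g = \frac{6}{-6 - -397} = \frac{6}{-6 + \left(624 - 227\right)} = \frac{6}{-6 + 397} = \frac{6}{391} \approx 0.015345$)
$p{\left(H,u \right)} = -450 + u$ ($p{\left(H,u \right)} = u - 450 = -450 + u$)
$p{\left(584,-44 \right)} - g = \left(-450 - 44\right) - \frac{6}{391} = -494 - \frac{6}{391} = - \frac{193160}{391}$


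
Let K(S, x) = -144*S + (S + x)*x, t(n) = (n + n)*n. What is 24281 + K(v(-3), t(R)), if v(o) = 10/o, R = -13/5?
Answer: 46685107/1875 ≈ 24899.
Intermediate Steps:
R = -13/5 (R = -13*⅕ = -13/5 ≈ -2.6000)
t(n) = 2*n² (t(n) = (2*n)*n = 2*n²)
K(S, x) = -144*S + x*(S + x)
24281 + K(v(-3), t(R)) = 24281 + ((2*(-13/5)²)² - 1440/(-3) + (10/(-3))*(2*(-13/5)²)) = 24281 + ((2*(169/25))² - 1440*(-1)/3 + (10*(-⅓))*(2*(169/25))) = 24281 + ((338/25)² - 144*(-10/3) - 10/3*338/25) = 24281 + (114244/625 + 480 - 676/15) = 24281 + 1158232/1875 = 46685107/1875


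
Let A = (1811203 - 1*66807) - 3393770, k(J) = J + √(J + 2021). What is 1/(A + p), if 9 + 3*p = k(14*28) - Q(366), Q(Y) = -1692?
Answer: -4946047/8154460307932 - √2413/8154460307932 ≈ -6.0655e-7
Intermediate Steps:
k(J) = J + √(2021 + J)
p = 2075/3 + √2413/3 (p = -3 + ((14*28 + √(2021 + 14*28)) - 1*(-1692))/3 = -3 + ((392 + √(2021 + 392)) + 1692)/3 = -3 + ((392 + √2413) + 1692)/3 = -3 + (2084 + √2413)/3 = -3 + (2084/3 + √2413/3) = 2075/3 + √2413/3 ≈ 708.04)
A = -1649374 (A = (1811203 - 66807) - 3393770 = 1744396 - 3393770 = -1649374)
1/(A + p) = 1/(-1649374 + (2075/3 + √2413/3)) = 1/(-4946047/3 + √2413/3)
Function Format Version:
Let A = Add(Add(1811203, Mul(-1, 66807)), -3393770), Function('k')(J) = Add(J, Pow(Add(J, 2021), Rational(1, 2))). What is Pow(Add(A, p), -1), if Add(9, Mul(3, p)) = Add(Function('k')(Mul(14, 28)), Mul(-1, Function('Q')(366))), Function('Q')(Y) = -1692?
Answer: Add(Rational(-4946047, 8154460307932), Mul(Rational(-1, 8154460307932), Pow(2413, Rational(1, 2)))) ≈ -6.0655e-7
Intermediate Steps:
Function('k')(J) = Add(J, Pow(Add(2021, J), Rational(1, 2)))
p = Add(Rational(2075, 3), Mul(Rational(1, 3), Pow(2413, Rational(1, 2)))) (p = Add(-3, Mul(Rational(1, 3), Add(Add(Mul(14, 28), Pow(Add(2021, Mul(14, 28)), Rational(1, 2))), Mul(-1, -1692)))) = Add(-3, Mul(Rational(1, 3), Add(Add(392, Pow(Add(2021, 392), Rational(1, 2))), 1692))) = Add(-3, Mul(Rational(1, 3), Add(Add(392, Pow(2413, Rational(1, 2))), 1692))) = Add(-3, Mul(Rational(1, 3), Add(2084, Pow(2413, Rational(1, 2))))) = Add(-3, Add(Rational(2084, 3), Mul(Rational(1, 3), Pow(2413, Rational(1, 2))))) = Add(Rational(2075, 3), Mul(Rational(1, 3), Pow(2413, Rational(1, 2)))) ≈ 708.04)
A = -1649374 (A = Add(Add(1811203, -66807), -3393770) = Add(1744396, -3393770) = -1649374)
Pow(Add(A, p), -1) = Pow(Add(-1649374, Add(Rational(2075, 3), Mul(Rational(1, 3), Pow(2413, Rational(1, 2))))), -1) = Pow(Add(Rational(-4946047, 3), Mul(Rational(1, 3), Pow(2413, Rational(1, 2)))), -1)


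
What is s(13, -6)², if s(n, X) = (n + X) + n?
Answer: 400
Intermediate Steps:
s(n, X) = X + 2*n (s(n, X) = (X + n) + n = X + 2*n)
s(13, -6)² = (-6 + 2*13)² = (-6 + 26)² = 20² = 400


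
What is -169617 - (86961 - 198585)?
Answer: -57993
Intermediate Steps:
-169617 - (86961 - 198585) = -169617 - 1*(-111624) = -169617 + 111624 = -57993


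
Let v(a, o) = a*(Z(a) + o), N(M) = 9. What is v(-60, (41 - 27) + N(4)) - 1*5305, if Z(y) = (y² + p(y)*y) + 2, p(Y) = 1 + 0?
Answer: -219205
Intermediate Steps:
p(Y) = 1
Z(y) = 2 + y + y² (Z(y) = (y² + 1*y) + 2 = (y² + y) + 2 = (y + y²) + 2 = 2 + y + y²)
v(a, o) = a*(2 + a + o + a²) (v(a, o) = a*((2 + a + a²) + o) = a*(2 + a + o + a²))
v(-60, (41 - 27) + N(4)) - 1*5305 = -60*(2 - 60 + ((41 - 27) + 9) + (-60)²) - 1*5305 = -60*(2 - 60 + (14 + 9) + 3600) - 5305 = -60*(2 - 60 + 23 + 3600) - 5305 = -60*3565 - 5305 = -213900 - 5305 = -219205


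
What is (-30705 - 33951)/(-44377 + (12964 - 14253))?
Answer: 3592/2537 ≈ 1.4158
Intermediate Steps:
(-30705 - 33951)/(-44377 + (12964 - 14253)) = -64656/(-44377 - 1289) = -64656/(-45666) = -64656*(-1/45666) = 3592/2537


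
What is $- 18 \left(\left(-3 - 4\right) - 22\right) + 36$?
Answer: $558$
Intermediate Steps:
$- 18 \left(\left(-3 - 4\right) - 22\right) + 36 = - 18 \left(-7 - 22\right) + 36 = \left(-18\right) \left(-29\right) + 36 = 522 + 36 = 558$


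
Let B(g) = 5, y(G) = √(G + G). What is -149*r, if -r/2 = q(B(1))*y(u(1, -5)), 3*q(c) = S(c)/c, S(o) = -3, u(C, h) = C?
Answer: -298*√2/5 ≈ -84.287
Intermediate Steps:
y(G) = √2*√G (y(G) = √(2*G) = √2*√G)
q(c) = -1/c (q(c) = (-3/c)/3 = -1/c)
r = 2*√2/5 (r = -2*(-1/5)*√2*√1 = -2*(-1*⅕)*√2*1 = -(-2)*√2/5 = 2*√2/5 ≈ 0.56569)
-149*r = -298*√2/5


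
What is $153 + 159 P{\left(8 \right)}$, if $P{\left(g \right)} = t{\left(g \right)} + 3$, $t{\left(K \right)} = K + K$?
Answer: $3174$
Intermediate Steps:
$t{\left(K \right)} = 2 K$
$P{\left(g \right)} = 3 + 2 g$ ($P{\left(g \right)} = 2 g + 3 = 3 + 2 g$)
$153 + 159 P{\left(8 \right)} = 153 + 159 \left(3 + 2 \cdot 8\right) = 153 + 159 \left(3 + 16\right) = 153 + 159 \cdot 19 = 153 + 3021 = 3174$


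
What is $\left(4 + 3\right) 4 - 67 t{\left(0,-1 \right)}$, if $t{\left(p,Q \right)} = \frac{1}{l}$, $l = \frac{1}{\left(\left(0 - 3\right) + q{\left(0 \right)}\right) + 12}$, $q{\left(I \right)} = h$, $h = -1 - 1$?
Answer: $-441$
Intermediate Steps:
$h = -2$ ($h = -1 - 1 = -2$)
$q{\left(I \right)} = -2$
$l = \frac{1}{7}$ ($l = \frac{1}{\left(\left(0 - 3\right) - 2\right) + 12} = \frac{1}{\left(-3 - 2\right) + 12} = \frac{1}{-5 + 12} = \frac{1}{7} \approx 0.14286$)
$t{\left(p,Q \right)} = 7$ ($t{\left(p,Q \right)} = \frac{1}{\frac{1}{7}} = 7$)
$\left(4 + 3\right) 4 - 67 t{\left(0,-1 \right)} = \left(4 + 3\right) 4 - 469 = 7 \cdot 4 - 469 = 28 - 469 = -441$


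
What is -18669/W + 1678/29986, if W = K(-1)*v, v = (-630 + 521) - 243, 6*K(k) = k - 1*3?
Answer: -6934895/87232 ≈ -79.499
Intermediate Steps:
K(k) = -1/2 + k/6 (K(k) = (k - 1*3)/6 = (k - 3)/6 = (-3 + k)/6 = -1/2 + k/6)
v = -352 (v = -109 - 243 = -352)
W = 704/3 (W = (-1/2 + (1/6)*(-1))*(-352) = (-1/2 - 1/6)*(-352) = -2/3*(-352) = 704/3 ≈ 234.67)
-18669/W + 1678/29986 = -18669/704/3 + 1678/29986 = -18669*3/704 + 1678*(1/29986) = -56007/704 + 839/14993 = -6934895/87232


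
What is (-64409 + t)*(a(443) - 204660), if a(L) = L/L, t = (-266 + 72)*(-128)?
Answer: 8099789243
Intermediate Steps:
t = 24832 (t = -194*(-128) = 24832)
a(L) = 1
(-64409 + t)*(a(443) - 204660) = (-64409 + 24832)*(1 - 204660) = -39577*(-204659) = 8099789243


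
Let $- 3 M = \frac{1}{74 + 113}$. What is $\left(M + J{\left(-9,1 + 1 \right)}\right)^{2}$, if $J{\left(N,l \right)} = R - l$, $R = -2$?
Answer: $\frac{5040025}{314721} \approx 16.014$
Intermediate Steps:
$J{\left(N,l \right)} = -2 - l$
$M = - \frac{1}{561}$ ($M = - \frac{1}{3 \left(74 + 113\right)} = - \frac{1}{3 \cdot 187} = \left(- \frac{1}{3}\right) \frac{1}{187} = - \frac{1}{561} \approx -0.0017825$)
$\left(M + J{\left(-9,1 + 1 \right)}\right)^{2} = \left(- \frac{1}{561} - 4\right)^{2} = \left(- \frac{2245}{561}\right)^{2} = \frac{5040025}{314721}$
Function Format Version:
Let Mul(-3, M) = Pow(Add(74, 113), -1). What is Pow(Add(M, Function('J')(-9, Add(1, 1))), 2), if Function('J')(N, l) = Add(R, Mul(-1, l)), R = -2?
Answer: Rational(5040025, 314721) ≈ 16.014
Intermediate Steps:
Function('J')(N, l) = Add(-2, Mul(-1, l))
M = Rational(-1, 561) (M = Mul(Rational(-1, 3), Pow(Add(74, 113), -1)) = Mul(Rational(-1, 3), Pow(187, -1)) = Mul(Rational(-1, 3), Rational(1, 187)) = Rational(-1, 561) ≈ -0.0017825)
Pow(Add(M, Function('J')(-9, Add(1, 1))), 2) = Pow(Add(Rational(-1, 561), Add(-2, Mul(-1, Add(1, 1)))), 2) = Pow(Add(Rational(-1, 561), Add(-2, Mul(-1, 2))), 2) = Pow(Add(Rational(-1, 561), Add(-2, -2)), 2) = Pow(Add(Rational(-1, 561), -4), 2) = Pow(Rational(-2245, 561), 2) = Rational(5040025, 314721)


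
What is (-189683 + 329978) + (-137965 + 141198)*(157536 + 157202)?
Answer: 1017688249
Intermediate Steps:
(-189683 + 329978) + (-137965 + 141198)*(157536 + 157202) = 140295 + 3233*314738 = 140295 + 1017547954 = 1017688249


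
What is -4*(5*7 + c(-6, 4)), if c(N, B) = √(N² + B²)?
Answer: -140 - 8*√13 ≈ -168.84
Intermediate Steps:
c(N, B) = √(B² + N²)
-4*(5*7 + c(-6, 4)) = -4*(5*7 + √(4² + (-6)²)) = -4*(35 + √(16 + 36)) = -4*(35 + √52) = -4*(35 + 2*√13) = -140 - 8*√13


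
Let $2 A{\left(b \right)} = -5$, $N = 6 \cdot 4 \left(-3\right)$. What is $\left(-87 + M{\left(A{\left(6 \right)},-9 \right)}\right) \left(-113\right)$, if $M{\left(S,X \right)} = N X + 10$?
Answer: $-64523$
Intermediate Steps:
$N = -72$ ($N = 24 \left(-3\right) = -72$)
$A{\left(b \right)} = - \frac{5}{2}$ ($A{\left(b \right)} = \frac{1}{2} \left(-5\right) = - \frac{5}{2}$)
$M{\left(S,X \right)} = 10 - 72 X$ ($M{\left(S,X \right)} = - 72 X + 10 = 10 - 72 X$)
$\left(-87 + M{\left(A{\left(6 \right)},-9 \right)}\right) \left(-113\right) = \left(-87 + \left(10 - -648\right)\right) \left(-113\right) = \left(-87 + \left(10 + 648\right)\right) \left(-113\right) = \left(-87 + 658\right) \left(-113\right) = 571 \left(-113\right) = -64523$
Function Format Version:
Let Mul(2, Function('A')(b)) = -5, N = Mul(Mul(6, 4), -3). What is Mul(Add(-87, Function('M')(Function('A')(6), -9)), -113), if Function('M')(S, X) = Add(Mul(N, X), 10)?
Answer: -64523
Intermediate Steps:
N = -72 (N = Mul(24, -3) = -72)
Function('A')(b) = Rational(-5, 2) (Function('A')(b) = Mul(Rational(1, 2), -5) = Rational(-5, 2))
Function('M')(S, X) = Add(10, Mul(-72, X)) (Function('M')(S, X) = Add(Mul(-72, X), 10) = Add(10, Mul(-72, X)))
Mul(Add(-87, Function('M')(Function('A')(6), -9)), -113) = Mul(Add(-87, Add(10, Mul(-72, -9))), -113) = Mul(Add(-87, Add(10, 648)), -113) = Mul(Add(-87, 658), -113) = Mul(571, -113) = -64523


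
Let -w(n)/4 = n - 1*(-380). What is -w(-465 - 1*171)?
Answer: -1024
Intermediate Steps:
w(n) = -1520 - 4*n (w(n) = -4*(n - 1*(-380)) = -4*(n + 380) = -4*(380 + n) = -1520 - 4*n)
-w(-465 - 1*171) = -(-1520 - 4*(-465 - 1*171)) = -(-1520 - 4*(-465 - 171)) = -(-1520 - 4*(-636)) = -(-1520 + 2544) = -1*1024 = -1024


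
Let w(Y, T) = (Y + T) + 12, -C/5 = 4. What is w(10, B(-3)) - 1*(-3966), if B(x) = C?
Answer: 3968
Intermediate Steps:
C = -20 (C = -5*4 = -20)
B(x) = -20
w(Y, T) = 12 + T + Y (w(Y, T) = (T + Y) + 12 = 12 + T + Y)
w(10, B(-3)) - 1*(-3966) = (12 - 20 + 10) - 1*(-3966) = 2 + 3966 = 3968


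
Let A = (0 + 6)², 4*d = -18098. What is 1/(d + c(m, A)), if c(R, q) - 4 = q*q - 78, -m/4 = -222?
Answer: -2/6605 ≈ -0.00030280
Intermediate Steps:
m = 888 (m = -4*(-222) = 888)
d = -9049/2 (d = (¼)*(-18098) = -9049/2 ≈ -4524.5)
A = 36 (A = 6² = 36)
c(R, q) = -74 + q² (c(R, q) = 4 + (q*q - 78) = 4 + (q² - 78) = 4 + (-78 + q²) = -74 + q²)
1/(d + c(m, A)) = 1/(-9049/2 + (-74 + 36²)) = 1/(-9049/2 + (-74 + 1296)) = 1/(-9049/2 + 1222) = 1/(-6605/2) = -2/6605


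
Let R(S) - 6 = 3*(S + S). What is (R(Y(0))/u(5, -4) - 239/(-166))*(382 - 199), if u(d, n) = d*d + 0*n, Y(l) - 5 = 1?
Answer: 2369301/4150 ≈ 570.92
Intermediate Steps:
Y(l) = 6 (Y(l) = 5 + 1 = 6)
R(S) = 6 + 6*S (R(S) = 6 + 3*(S + S) = 6 + 3*(2*S) = 6 + 6*S)
u(d, n) = d² (u(d, n) = d² + 0 = d²)
(R(Y(0))/u(5, -4) - 239/(-166))*(382 - 199) = ((6 + 6*6)/(5²) - 239/(-166))*(382 - 199) = ((6 + 36)/25 - 239*(-1/166))*183 = (42*(1/25) + 239/166)*183 = (42/25 + 239/166)*183 = (12947/4150)*183 = 2369301/4150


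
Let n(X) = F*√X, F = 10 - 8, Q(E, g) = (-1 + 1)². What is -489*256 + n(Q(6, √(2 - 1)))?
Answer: -125184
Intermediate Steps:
Q(E, g) = 0 (Q(E, g) = 0² = 0)
F = 2
n(X) = 2*√X
-489*256 + n(Q(6, √(2 - 1))) = -489*256 + 2*√0 = -125184 + 2*0 = -125184 + 0 = -125184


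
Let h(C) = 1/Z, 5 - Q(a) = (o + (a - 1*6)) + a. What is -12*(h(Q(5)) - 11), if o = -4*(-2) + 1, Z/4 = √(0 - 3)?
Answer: 132 + I*√3 ≈ 132.0 + 1.732*I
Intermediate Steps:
Z = 4*I*√3 (Z = 4*√(0 - 3) = 4*√(-3) = 4*(I*√3) = 4*I*√3 ≈ 6.9282*I)
o = 9 (o = 8 + 1 = 9)
Q(a) = 2 - 2*a (Q(a) = 5 - ((9 + (a - 1*6)) + a) = 5 - ((9 + (a - 6)) + a) = 5 - ((9 + (-6 + a)) + a) = 5 - ((3 + a) + a) = 5 - (3 + 2*a) = 5 + (-3 - 2*a) = 2 - 2*a)
h(C) = -I*√3/12 (h(C) = 1/(4*I*√3) = -I*√3/12)
-12*(h(Q(5)) - 11) = -12*(-I*√3/12 - 11) = -12*(-11 - I*√3/12) = 132 + I*√3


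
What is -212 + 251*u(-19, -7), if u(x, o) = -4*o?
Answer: 6816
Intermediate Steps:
-212 + 251*u(-19, -7) = -212 + 251*(-4*(-7)) = -212 + 251*28 = -212 + 7028 = 6816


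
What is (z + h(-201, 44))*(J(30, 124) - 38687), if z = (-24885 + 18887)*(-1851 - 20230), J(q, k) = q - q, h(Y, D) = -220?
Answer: -5123768875566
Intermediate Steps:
J(q, k) = 0
z = 132441838 (z = -5998*(-22081) = 132441838)
(z + h(-201, 44))*(J(30, 124) - 38687) = (132441838 - 220)*(0 - 38687) = 132441618*(-38687) = -5123768875566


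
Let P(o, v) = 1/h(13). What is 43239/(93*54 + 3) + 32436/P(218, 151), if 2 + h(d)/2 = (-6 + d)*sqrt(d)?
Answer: -217306787/1675 + 454104*sqrt(13) ≈ 1.5076e+6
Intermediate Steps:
h(d) = -4 + 2*sqrt(d)*(-6 + d) (h(d) = -4 + 2*((-6 + d)*sqrt(d)) = -4 + 2*(sqrt(d)*(-6 + d)) = -4 + 2*sqrt(d)*(-6 + d))
P(o, v) = 1/(-4 + 14*sqrt(13)) (P(o, v) = 1/(-4 - 12*sqrt(13) + 2*13**(3/2)) = 1/(-4 - 12*sqrt(13) + 2*(13*sqrt(13))) = 1/(-4 - 12*sqrt(13) + 26*sqrt(13)) = 1/(-4 + 14*sqrt(13)))
43239/(93*54 + 3) + 32436/P(218, 151) = 43239/(93*54 + 3) + 32436/(1/633 + 7*sqrt(13)/1266) = 43239/(5022 + 3) + 32436/(1/633 + 7*sqrt(13)/1266) = 43239/5025 + 32436/(1/633 + 7*sqrt(13)/1266) = 43239*(1/5025) + 32436/(1/633 + 7*sqrt(13)/1266) = 14413/1675 + 32436/(1/633 + 7*sqrt(13)/1266)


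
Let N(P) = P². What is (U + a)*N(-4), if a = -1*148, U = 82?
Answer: -1056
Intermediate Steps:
a = -148
(U + a)*N(-4) = (82 - 148)*(-4)² = -66*16 = -1056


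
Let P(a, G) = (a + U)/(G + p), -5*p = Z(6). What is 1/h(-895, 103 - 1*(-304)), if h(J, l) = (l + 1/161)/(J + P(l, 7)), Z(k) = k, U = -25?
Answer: -3871245/1900312 ≈ -2.0372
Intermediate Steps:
p = -6/5 (p = -1/5*6 = -6/5 ≈ -1.2000)
P(a, G) = (-25 + a)/(-6/5 + G) (P(a, G) = (a - 25)/(G - 6/5) = (-25 + a)/(-6/5 + G))
h(J, l) = (1/161 + l)/(-125/29 + J + 5*l/29) (h(J, l) = (l + 1/161)/(J + 5*(-25 + l)/(-6 + 5*7)) = (l + 1/161)/(J + 5*(-25 + l)/(-6 + 35)) = (1/161 + l)/(J + 5*(-25 + l)/29) = (1/161 + l)/(J + 5*(1/29)*(-25 + l)) = (1/161 + l)/(J + (-125/29 + 5*l/29)) = (1/161 + l)/(-125/29 + J + 5*l/29))
1/h(-895, 103 - 1*(-304)) = 1/(29*(1 + 161*(103 - 1*(-304)))/(161*(-125 + 5*(103 - 1*(-304)) + 29*(-895)))) = 1/(29*(1 + 161*(103 + 304))/(161*(-125 + 5*(103 + 304) - 25955))) = 1/(29*(1 + 161*407)/(161*(-125 + 5*407 - 25955))) = 1/(29*(1 + 65527)/(161*(-125 + 2035 - 25955))) = 1/((29/161)*65528/(-24045)) = 1/((29/161)*(-1/24045)*65528) = 1/(-1900312/3871245) = -3871245/1900312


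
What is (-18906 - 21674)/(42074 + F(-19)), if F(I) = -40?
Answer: -20290/21017 ≈ -0.96541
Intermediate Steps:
(-18906 - 21674)/(42074 + F(-19)) = (-18906 - 21674)/(42074 - 40) = -40580/42034 = -40580*1/42034 = -20290/21017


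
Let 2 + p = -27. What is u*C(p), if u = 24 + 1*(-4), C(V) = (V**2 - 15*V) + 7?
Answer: 25660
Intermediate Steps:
p = -29 (p = -2 - 27 = -29)
C(V) = 7 + V**2 - 15*V
u = 20 (u = 24 - 4 = 20)
u*C(p) = 20*(7 + (-29)**2 - 15*(-29)) = 20*(7 + 841 + 435) = 20*1283 = 25660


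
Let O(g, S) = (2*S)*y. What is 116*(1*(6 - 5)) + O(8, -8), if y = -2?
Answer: 148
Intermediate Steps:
O(g, S) = -4*S (O(g, S) = (2*S)*(-2) = -4*S)
116*(1*(6 - 5)) + O(8, -8) = 116*(1*(6 - 5)) - 4*(-8) = 116*(1*1) + 32 = 116*1 + 32 = 116 + 32 = 148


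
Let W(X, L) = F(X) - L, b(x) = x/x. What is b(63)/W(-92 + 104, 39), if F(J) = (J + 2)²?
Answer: 1/157 ≈ 0.0063694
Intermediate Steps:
F(J) = (2 + J)²
b(x) = 1
W(X, L) = (2 + X)² - L
b(63)/W(-92 + 104, 39) = 1/((2 + (-92 + 104))² - 1*39) = 1/((2 + 12)² - 39) = 1/(14² - 39) = 1/(196 - 39) = 1/157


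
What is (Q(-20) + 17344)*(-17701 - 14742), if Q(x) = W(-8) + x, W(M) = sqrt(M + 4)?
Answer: -562042532 - 64886*I ≈ -5.6204e+8 - 64886.0*I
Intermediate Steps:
W(M) = sqrt(4 + M)
Q(x) = x + 2*I (Q(x) = sqrt(4 - 8) + x = sqrt(-4) + x = 2*I + x = x + 2*I)
(Q(-20) + 17344)*(-17701 - 14742) = ((-20 + 2*I) + 17344)*(-17701 - 14742) = (17324 + 2*I)*(-32443) = -562042532 - 64886*I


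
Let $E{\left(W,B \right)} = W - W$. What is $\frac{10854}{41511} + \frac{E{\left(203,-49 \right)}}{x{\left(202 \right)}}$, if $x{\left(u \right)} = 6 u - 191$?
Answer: $\frac{3618}{13837} \approx 0.26147$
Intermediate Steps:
$E{\left(W,B \right)} = 0$
$x{\left(u \right)} = -191 + 6 u$
$\frac{10854}{41511} + \frac{E{\left(203,-49 \right)}}{x{\left(202 \right)}} = \frac{10854}{41511} + \frac{0}{-191 + 6 \cdot 202} = 10854 \cdot \frac{1}{41511} + \frac{0}{-191 + 1212} = \frac{3618}{13837} + \frac{0}{1021} = \frac{3618}{13837} + 0 \cdot \frac{1}{1021} = \frac{3618}{13837} + 0 = \frac{3618}{13837}$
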